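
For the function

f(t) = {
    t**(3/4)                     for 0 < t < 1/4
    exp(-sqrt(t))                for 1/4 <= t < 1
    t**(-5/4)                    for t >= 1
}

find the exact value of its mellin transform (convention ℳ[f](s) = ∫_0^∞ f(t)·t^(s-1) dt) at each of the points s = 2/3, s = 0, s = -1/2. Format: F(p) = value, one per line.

F(2/3) = -2*uppergamma(4/3, 1) + 3*2**(1/6)/34 + 2*uppergamma(4/3, 1/2) + 12/7
F(0) = 2*Ei(-1) + sqrt(2)/3 + 4/5 - 2*Ei(-1/2)
F(-1/2) = -2*expint(2, 1) + 4/7 + 4*expint(2, 1/2) + 2*sqrt(2)

remove the power substitution first: t**(3/2) on [0, 1/2); exp(-t) on [1/2, 1); t**(-5/2) on [1, ∞)
slice at 1/4, 1, transform all 3 pieces, and sum them
the [0, 1/4) slice contributes ∫ t**(3/4)·t^(s-1) dt
∫ exp(-sqrt(t))·t^(s-1) over [1/4, 1)
[1, ∞) adds the kernel integral of t**(-5/4)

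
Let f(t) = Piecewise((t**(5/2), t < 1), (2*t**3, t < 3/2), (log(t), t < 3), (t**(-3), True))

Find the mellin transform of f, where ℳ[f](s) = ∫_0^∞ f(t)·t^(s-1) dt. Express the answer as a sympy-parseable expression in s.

remove the shared t-power first: t**(3/2) on [0, 1); 2*t**2 on [1, 3/2); log(t)/t on [3/2, 3); …
integrate the 4 segments split at 1, 3/2, 3, then add the results
the [0, 1) slice contributes ∫ t**(5/2)·t^(s-1) dt
for t in [1, 3/2): the term is ∫ 2*t**3·t^(s-1)
over [3/2, 3), the kernel integral of log(t) enters the sum
piece [3, ∞): integrate t**(-3) against the kernel

2**(-s - 1)*(324*2**(s + 1)*(s - 3)*(s + 3)*(-2*s + (s + 1)**2 - 1) - 324*2**(s + 1)*(s - 3)*(2*s + 5)*(-2*s + (s + 1)**2 - 1) - 108*3**(s + 1)*(s - 3)*(s + 1)*(s + 3)*(2*s + 5)*log(3) + 108*3**(s + 1)*(s - 3)*(s + 1)*(s + 3)*(2*s + 5)*log(2) - 108*3**(s + 1)*(s - 3)*(s + 3)*(2*s + 5)*log(2) + 108*3**(s + 1)*(s - 3)*(s + 3)*(2*s + 5) + 108*3**(s + 1)*(s - 3)*(s + 3)*(2*s + 5)*log(3) + 729*3**(s + 1)*(s - 3)*(2*s + 5)*(-2*s + (s + 1)**2 - 1) + 54*6**(s + 1)*(s - 3)*(s + 1)*(s + 3)*(2*s + 5)*log(3) - 54*6**(s + 1)*(s - 3)*(s + 3)*(2*s + 5)*log(3) - 54*6**(s + 1)*(s - 3)*(s + 3)*(2*s + 5) - 2*6**(s + 1)*(s + 3)*(2*s + 5)*(-2*s + (s + 1)**2 - 1))/(162*(s - 3)*(s + 3)*(2*s + 5)*(-2*s + (s + 1)**2 - 1))
  -5/2 < Re(s) < 3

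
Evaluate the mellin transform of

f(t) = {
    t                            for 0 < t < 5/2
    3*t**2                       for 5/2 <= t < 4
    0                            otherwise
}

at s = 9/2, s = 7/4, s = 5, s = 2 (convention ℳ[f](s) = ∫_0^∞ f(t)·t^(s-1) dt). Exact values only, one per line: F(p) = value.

F(9/2) = 49152/13 - 434375*sqrt(10)/9152
F(7/4) = -225*2**(1/4)*5**(3/4)/44 + 512*sqrt(2)/5
F(5) = 9140309/1344
F(2) = 32239/192

summing 2 kernel integrals split by 5/2 yields ℳ[f](s)
∫ t·t^(s-1) over [0, 5/2)
the [5/2, 4) slice contributes ∫ 3*t**2·t^(s-1) dt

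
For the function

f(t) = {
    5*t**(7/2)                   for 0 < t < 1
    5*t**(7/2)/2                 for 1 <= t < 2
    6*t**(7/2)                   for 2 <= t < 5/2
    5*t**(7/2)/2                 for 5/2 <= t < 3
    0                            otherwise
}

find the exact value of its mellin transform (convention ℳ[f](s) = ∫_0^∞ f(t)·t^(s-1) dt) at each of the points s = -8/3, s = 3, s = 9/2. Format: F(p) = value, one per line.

breakpoints 1, 2, 5/2: one integral from each of the 4 segments
segment 0 to 1 holds 5*t**(7/2); add its integral
on [1, 2) integrate f = 5*t**(7/2)/2 against the kernel
on [2, 5/2) integrate f = 6*t**(7/2) against the kernel
on [5/2, 3): add ∫ 5*t**(7/2)/2·t^(s-1) dt

F(-8/3) = -21*2**(5/6)/5 + 3 + 3*3**(5/6) + 21*2**(1/6)*5**(5/6)/10
F(3) = -448*sqrt(2)/13 + 5/13 + 109375*sqrt(10)/1664 + 3645*sqrt(3)/13
F(9/2) = 10674983/4096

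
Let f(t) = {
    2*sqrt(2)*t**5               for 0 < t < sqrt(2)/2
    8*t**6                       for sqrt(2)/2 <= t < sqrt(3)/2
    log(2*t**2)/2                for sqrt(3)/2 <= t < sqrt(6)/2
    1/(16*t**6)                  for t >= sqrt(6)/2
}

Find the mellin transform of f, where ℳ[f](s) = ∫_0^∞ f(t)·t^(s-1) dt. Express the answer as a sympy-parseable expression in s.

back out the power substitution: 2*sqrt(2)*t**(5/2) on [0, 1/2); 8*t**3 on [1/2, 3/4); log(2*t)/2 on [3/4, 3/2); …
back out the shared t-power: 2*sqrt(2)*t**(3/2) on [0, 1/2); 8*t**2 on [1/2, 3/4); log(2*t)/(2*t) on [3/4, 3/2); …
strip the common scale on t: t**(3/2) on [0, 1); 2*t**2 on [1, 3/2); log(t)/t on [3/2, 3); …
breakpoints sqrt(2)/2, sqrt(3)/2, sqrt(6)/2: one integral from each of the 4 segments
piece [0, sqrt(2)/2): integrate 2*sqrt(2)*t**5 against the kernel
on [sqrt(2)/2, sqrt(3)/2) integrate f = 8*t**6 against the kernel
on [sqrt(3)/2, sqrt(6)/2) integrate f = log(2*t**2)/2 against the kernel
over [sqrt(6)/2, ∞), the kernel integral of 1/(16*t**6) enters the sum

2**(-s - 2)*(324*2**(s/2 + 1)*(s/2 - 3)*(s/2 + 3)*(-s + (s/2 + 1)**2 - 1) - 324*2**(s/2 + 1)*(s/2 - 3)*(s + 5)*(-s + (s/2 + 1)**2 - 1) - 108*3**(s/2 + 1)*(s/2 - 3)*(s/2 + 1)*(s/2 + 3)*(s + 5)*log(3) + 108*3**(s/2 + 1)*(s/2 - 3)*(s/2 + 1)*(s/2 + 3)*(s + 5)*log(2) - 108*3**(s/2 + 1)*(s/2 - 3)*(s/2 + 3)*(s + 5)*log(2) + 108*3**(s/2 + 1)*(s/2 - 3)*(s/2 + 3)*(s + 5) + 108*3**(s/2 + 1)*(s/2 - 3)*(s/2 + 3)*(s + 5)*log(3) + 729*3**(s/2 + 1)*(s/2 - 3)*(s + 5)*(-s + (s/2 + 1)**2 - 1) + 54*6**(s/2 + 1)*(s/2 - 3)*(s/2 + 1)*(s/2 + 3)*(s + 5)*log(3) - 54*6**(s/2 + 1)*(s/2 - 3)*(s/2 + 3)*(s + 5)*log(3) - 54*6**(s/2 + 1)*(s/2 - 3)*(s/2 + 3)*(s + 5) - 2*6**(s/2 + 1)*(s/2 + 3)*(s + 5)*(-s + (s/2 + 1)**2 - 1))/(324*(s/2 - 3)*(s/2 + 3)*(s + 5)*(-s + (s/2 + 1)**2 - 1))
  -5 < Re(s) < 6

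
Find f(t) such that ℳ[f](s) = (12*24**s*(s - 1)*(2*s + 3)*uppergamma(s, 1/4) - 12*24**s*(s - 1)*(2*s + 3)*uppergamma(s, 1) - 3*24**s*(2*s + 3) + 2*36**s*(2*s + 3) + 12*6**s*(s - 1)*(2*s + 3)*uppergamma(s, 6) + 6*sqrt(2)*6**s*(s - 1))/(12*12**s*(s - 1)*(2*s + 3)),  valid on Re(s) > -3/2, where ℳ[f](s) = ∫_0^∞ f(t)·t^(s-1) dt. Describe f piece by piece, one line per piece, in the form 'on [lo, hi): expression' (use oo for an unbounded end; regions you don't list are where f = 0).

f breaks at 1/2, 2, 3 into 4 integrals to sum
segment 0 to 1/2 holds t**(3/2); add its integral
∫ exp(-t/2)·t^(s-1) over [1/2, 2)
over [2, 3), the kernel integral of 1/(2*t) enters the sum
for t in [3, ∞): the term is ∫ exp(-2*t)·t^(s-1)

on [0, 1/2): t**(3/2)
on [1/2, 2): exp(-t/2)
on [2, 3): 1/(2*t)
on [3, oo): exp(-2*t)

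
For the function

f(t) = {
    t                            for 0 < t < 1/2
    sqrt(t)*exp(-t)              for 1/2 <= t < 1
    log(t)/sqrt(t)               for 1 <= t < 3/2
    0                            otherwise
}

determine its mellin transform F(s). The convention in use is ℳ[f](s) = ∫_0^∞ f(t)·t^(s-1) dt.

2**(1/2 - s)*(6*2**(s + 1/2)*(s + 1)*(8*s - (2*s + 1)**2)*uppergamma(s + 1/2, 1/2) - 6*2**(s + 1/2)*(s + 1)*(8*s - (2*s + 1)**2)*uppergamma(s + 1/2, 1) - 24*2**(s + 1/2)*(s + 1) + 3**(s + 1/2)*(s + 1)*(2*s + 1)*(-8*log(3) + 8*log(2)) + 3**(s + 1/2)*(s + 1)*(-16*log(2) + 16*log(3)) + 16*3**(s + 1/2)*(s + 1) + 3*sqrt(2)*(8*s - (2*s + 1)**2))/(12*(s + 1)*(8*s - (2*s + 1)**2))
  Re(s) > -1

remove the shared t-power first: sqrt(t) on [0, 1/2); exp(-t) on [1/2, 1); log(t)/t on [1, 3/2)
summing 3 kernel integrals split by 1/2, 1 yields ℳ[f](s)
∫ t·t^(s-1) over [0, 1/2)
on [1/2, 1) integrate f = sqrt(t)*exp(-t) against the kernel
[1, 3/2) adds the kernel integral of log(t)/sqrt(t)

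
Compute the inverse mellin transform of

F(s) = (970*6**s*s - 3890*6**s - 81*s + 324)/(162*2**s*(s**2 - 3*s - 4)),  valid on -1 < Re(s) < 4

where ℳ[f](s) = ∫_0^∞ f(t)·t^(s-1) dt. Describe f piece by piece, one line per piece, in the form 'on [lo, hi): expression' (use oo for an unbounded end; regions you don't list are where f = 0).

linearity at 1/2, 3 turns ℳ[f](s) into 3 summed integrals
for t in [0, 1/2): the term is ∫ t·t^(s-1)
for t in [1/2, 3): the term is ∫ 2*t·t^(s-1)
between 3 and ∞ the integrand is t**(-4)·t^(s-1)

on [0, 1/2): t
on [1/2, 3): 2*t
on [3, oo): t**(-4)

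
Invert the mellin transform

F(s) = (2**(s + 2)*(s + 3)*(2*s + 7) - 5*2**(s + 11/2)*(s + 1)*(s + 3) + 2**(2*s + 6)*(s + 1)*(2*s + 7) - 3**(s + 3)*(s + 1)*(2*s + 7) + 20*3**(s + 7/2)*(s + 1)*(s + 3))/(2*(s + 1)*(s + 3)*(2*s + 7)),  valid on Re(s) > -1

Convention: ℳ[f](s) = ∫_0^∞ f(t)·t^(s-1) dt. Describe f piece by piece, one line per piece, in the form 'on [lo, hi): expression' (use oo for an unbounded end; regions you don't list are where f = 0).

on [0, 2): t
on [2, 3): 5*t**(7/2)
on [3, 4): t**3/2

split f at 2, 3: ℳ[f](s) collects 3 kernel integrals
[0, 2) adds the kernel integral of t
∫ over [2, 3) of 5*t**(7/2)·t^(s-1) joins the sum
segment 3 to 4 holds t**3/2; add its integral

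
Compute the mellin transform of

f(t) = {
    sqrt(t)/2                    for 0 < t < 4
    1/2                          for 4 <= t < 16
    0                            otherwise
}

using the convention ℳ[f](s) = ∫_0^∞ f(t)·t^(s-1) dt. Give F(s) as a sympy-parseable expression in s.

2**(2*s - 1)*(4**s*(2*s + 1) + 2*s - 1)/(s*(2*s + 1))
  Re(s) > -1/2

back out the power substitution: t/2 on [0, 2); 1/2 on [2, 4)
strip the common scale on t: t on [0, 1); 1/2 on [1, 2)
slice at 4, transform all 2 pieces, and sum them
[0, 4) adds the kernel integral of sqrt(t)/2
for t in [4, 16): the term is ∫ 1/2·t^(s-1)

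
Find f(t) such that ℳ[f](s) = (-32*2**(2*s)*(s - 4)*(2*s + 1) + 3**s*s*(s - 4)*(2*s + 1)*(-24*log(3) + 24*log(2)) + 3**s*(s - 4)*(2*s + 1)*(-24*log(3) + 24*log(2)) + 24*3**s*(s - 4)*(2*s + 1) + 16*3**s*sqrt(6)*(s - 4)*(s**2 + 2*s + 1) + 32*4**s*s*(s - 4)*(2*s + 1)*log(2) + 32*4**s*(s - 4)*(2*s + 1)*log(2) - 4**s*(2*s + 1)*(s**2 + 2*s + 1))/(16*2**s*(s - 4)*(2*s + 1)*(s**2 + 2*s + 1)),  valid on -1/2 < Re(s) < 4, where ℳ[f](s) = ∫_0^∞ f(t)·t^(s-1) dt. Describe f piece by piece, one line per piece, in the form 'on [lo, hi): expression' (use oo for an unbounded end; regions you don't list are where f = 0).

treat the 3 regions marked off by 3/2, 2 separately and sum
over [0, 3/2), the kernel integral of sqrt(t) enters the sum
segment 3/2 to 2 holds t*log(t); add its integral
over [2, ∞), the kernel integral of t**(-4) enters the sum

on [0, 3/2): sqrt(t)
on [3/2, 2): t*log(t)
on [2, oo): t**(-4)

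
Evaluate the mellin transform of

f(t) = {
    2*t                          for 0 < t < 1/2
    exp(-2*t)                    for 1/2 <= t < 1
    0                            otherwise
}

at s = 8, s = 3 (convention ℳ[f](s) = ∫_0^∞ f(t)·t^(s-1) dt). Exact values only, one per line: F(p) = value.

the common scale on t comes off first: t on [0, 1); exp(-t) on [1, 2)
the 2 pieces separated at 1/2 each add one integral
segment 0 to 1/2 holds 2*t; add its integral
between 1/2 and 1 the integrand is exp(-2*t)·t^(s-1)

F(8) = (-334800 + exp(2) + 123300*E)*exp(-2)/2304
F(3) = (-40 + exp(2) + 20*E)*exp(-2)/32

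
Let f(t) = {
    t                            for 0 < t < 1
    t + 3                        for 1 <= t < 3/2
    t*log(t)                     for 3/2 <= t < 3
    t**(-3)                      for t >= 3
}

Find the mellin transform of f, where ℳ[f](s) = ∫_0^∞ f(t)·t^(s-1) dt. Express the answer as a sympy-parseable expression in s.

(-162*2**s*s*(s - 3)*(s**2 + 2*s + 1) - 162*2**s*(s - 3)*(s**2 + 2*s + 1) - 81*3**s*s**2*(s - 3)*(s + 1)*log(3) + 81*3**s*s**2*(s - 3)*(s + 1)*log(2) - 81*3**s*s*(s - 3)*(s + 1)*log(3) + 81*3**s*s*(s - 3)*(s + 1)*log(2) + 81*3**s*s*(s - 3)*(s + 1) + 243*3**s*s*(s - 3)*(s**2 + 2*s + 1) + 162*3**s*(s - 3)*(s**2 + 2*s + 1) + 162*6**s*s**2*(s - 3)*(s + 1)*log(3) - 162*6**s*s*(s - 3)*(s + 1) + 162*6**s*s*(s - 3)*(s + 1)*log(3) - 2*6**s*s*(s + 1)*(s**2 + 2*s + 1))/(54*2**s*s*(s - 3)*(s + 1)*(s**2 + 2*s + 1))
  -1 < Re(s) < 3

the 4 pieces separated at 1, 3/2, 3 each add one integral
over [0, 1), the kernel integral of t enters the sum
segment 1 to 3/2 holds (t + 3); add its integral
between 3/2 and 3 the integrand is t*log(t)·t^(s-1)
segment [3, ∞) carries t**(-3); integrate it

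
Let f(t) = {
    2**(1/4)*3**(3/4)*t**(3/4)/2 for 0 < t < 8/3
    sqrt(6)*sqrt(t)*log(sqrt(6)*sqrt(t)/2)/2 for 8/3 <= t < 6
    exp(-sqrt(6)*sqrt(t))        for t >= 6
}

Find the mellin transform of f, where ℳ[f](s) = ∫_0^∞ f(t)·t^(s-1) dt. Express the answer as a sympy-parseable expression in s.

2**(s + 1)*(-4*144**s*s*(4*s + 3)*log(2) - 144**s*(4*s + 3)*log(4) + 144**s*(8*s + 6) + 144**s*sqrt(2)*(16*s**2 + 16*s + 4) + 6*324**s*s*(4*s + 3)*log(3) + 324**s*(-12*s - 9) + 3*324**s*(4*s + 3)*log(3) + 9**s*(4*s + 3)*(4*s**2 + 4*s + 1)*uppergamma(2*s, 6))/(108**s*(4*s + 3)*(4*s**2 + 4*s + 1))
  Re(s) > -3/4

invert the common scale on t to get t**(3/4) on [0, 4); sqrt(t)*log(sqrt(t)) on [4, 9); exp(-2*sqrt(t)) on [9, ∞)
peel off the power substitution: t**(3/2) on [0, 2); t*log(t) on [2, 3); exp(-2*t) on [3, ∞)
split f at 8/3, 6: ℳ[f](s) collects 3 kernel integrals
between 0 and 8/3 the integrand is 2**(1/4)*3**(3/4)*t**(3/4)/2·t^(s-1)
[8/3, 6) adds the kernel integral of sqrt(6)*sqrt(t)*log(sqrt(6)*sqrt(t)/2)/2
piece [6, ∞): integrate exp(-sqrt(6)*sqrt(t)) against the kernel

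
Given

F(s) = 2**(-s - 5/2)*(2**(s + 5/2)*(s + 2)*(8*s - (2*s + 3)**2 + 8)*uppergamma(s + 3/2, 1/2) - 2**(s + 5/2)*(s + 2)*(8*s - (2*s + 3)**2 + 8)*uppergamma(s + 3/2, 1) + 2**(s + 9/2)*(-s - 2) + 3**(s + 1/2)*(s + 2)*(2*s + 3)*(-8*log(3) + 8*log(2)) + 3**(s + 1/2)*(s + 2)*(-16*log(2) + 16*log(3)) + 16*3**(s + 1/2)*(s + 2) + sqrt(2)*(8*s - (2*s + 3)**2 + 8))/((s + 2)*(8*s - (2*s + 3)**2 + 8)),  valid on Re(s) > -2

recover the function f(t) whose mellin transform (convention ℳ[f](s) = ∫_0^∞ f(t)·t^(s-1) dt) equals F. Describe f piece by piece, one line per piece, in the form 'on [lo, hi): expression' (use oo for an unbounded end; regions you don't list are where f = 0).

strip the shared t-power: t**(3/2) on [0, 1/2); t*exp(-t) on [1/2, 1); log(t) on [1, 3/2)
strip the shared t-power: sqrt(t) on [0, 1/2); exp(-t) on [1/2, 1); log(t)/t on [1, 3/2)
split f at 1/2, 1: ℳ[f](s) collects 3 kernel integrals
on [0, 1/2): add ∫ t**2·t^(s-1) dt
[1/2, 1) adds the kernel integral of t**(3/2)*exp(-t)
over [1, 3/2), the kernel integral of sqrt(t)*log(t) enters the sum

on [0, 1/2): t**2
on [1/2, 1): t**(3/2)*exp(-t)
on [1, 3/2): sqrt(t)*log(t)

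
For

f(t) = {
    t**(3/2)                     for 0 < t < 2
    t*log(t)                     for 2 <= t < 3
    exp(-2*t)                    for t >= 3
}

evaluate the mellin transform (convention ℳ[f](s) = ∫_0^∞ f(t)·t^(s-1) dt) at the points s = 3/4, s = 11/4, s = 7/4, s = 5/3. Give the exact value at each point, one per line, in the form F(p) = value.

treat the 3 regions marked off by 2, 3 separately and sum
on [0, 2) integrate f = t**(3/2) against the kernel
on [2, 3) integrate f = t*log(t) against the kernel
segment [3, ∞) carries exp(-2*t); integrate it

F(3/4) = -48*3**(3/4)/49 - 8*2**(3/4)*log(2)/7 + 2**(1/4)*uppergamma(3/4, 6)/2 + 32*2**(3/4)/49 + 16*2**(1/4)/9 + 12*3**(3/4)*log(3)/7
F(11/4) = -48*3**(3/4)/25 - 32*2**(3/4)*log(2)/15 + 2**(1/4)*uppergamma(11/4, 6)/8 + 128*2**(3/4)/225 + 64*2**(1/4)/17 + 36*3**(3/4)*log(3)/5
F(7/4) = -144*3**(3/4)/121 - 16*2**(3/4)*log(2)/11 + 2**(1/4)*uppergamma(7/4, 6)/4 + 64*2**(3/4)/121 + 32*2**(1/4)/13 + 36*3**(3/4)*log(3)/11
F(5/3) = -81*3**(2/3)/64 - 3*2**(2/3)*log(2)/2 + 2**(1/3)*uppergamma(5/3, 6)/4 + 9*2**(2/3)/16 + 48*2**(1/6)/19 + 27*3**(2/3)*log(3)/8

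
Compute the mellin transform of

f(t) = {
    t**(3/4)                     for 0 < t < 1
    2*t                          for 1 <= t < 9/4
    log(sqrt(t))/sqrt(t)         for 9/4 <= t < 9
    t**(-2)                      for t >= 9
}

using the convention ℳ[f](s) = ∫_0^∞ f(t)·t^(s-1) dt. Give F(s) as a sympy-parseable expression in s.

(324*2**(2*s)*(2*s - 4)*(2*s + 2)*(4*s**2 - 4*s + 1) - 324*2**(2*s)*(2*s - 4)*(4*s + 3)*(4*s**2 - 4*s + 1) - 216*3**(2*s)*s*(2*s - 4)*(2*s + 2)*(4*s + 3)*log(3) + 216*3**(2*s)*s*(2*s - 4)*(2*s + 2)*(4*s + 3)*log(2) - 108*3**(2*s)*(2*s - 4)*(2*s + 2)*(4*s + 3)*log(2) + 108*3**(2*s)*(2*s - 4)*(2*s + 2)*(4*s + 3) + 108*3**(2*s)*(2*s - 4)*(2*s + 2)*(4*s + 3)*log(3) + 729*3**(2*s)*(2*s - 4)*(4*s + 3)*(4*s**2 - 4*s + 1) + 108*6**(2*s)*s*(2*s - 4)*(2*s + 2)*(4*s + 3)*log(3) - 54*6**(2*s)*(2*s - 4)*(2*s + 2)*(4*s + 3)*log(3) - 54*6**(2*s)*(2*s - 4)*(2*s + 2)*(4*s + 3) - 2*6**(2*s)*(2*s + 2)*(4*s + 3)*(4*s**2 - 4*s + 1))/(81*2**(2*s)*(2*s - 4)*(2*s + 2)*(4*s + 3)*(4*s**2 - 4*s + 1))
  -3/4 < Re(s) < 2

back out the power substitution: t**(3/2) on [0, 1); 2*t**2 on [1, 3/2); log(t)/t on [3/2, 3); …
integrate the 4 segments split at 1, 9/4, 9, then add the results
segment 0 to 1 holds t**(3/4); add its integral
[1, 9/4) adds the kernel integral of 2*t
for t in [9/4, 9): the term is ∫ log(sqrt(t))/sqrt(t)·t^(s-1)
∫ t**(-2)·t^(s-1) over [9, ∞)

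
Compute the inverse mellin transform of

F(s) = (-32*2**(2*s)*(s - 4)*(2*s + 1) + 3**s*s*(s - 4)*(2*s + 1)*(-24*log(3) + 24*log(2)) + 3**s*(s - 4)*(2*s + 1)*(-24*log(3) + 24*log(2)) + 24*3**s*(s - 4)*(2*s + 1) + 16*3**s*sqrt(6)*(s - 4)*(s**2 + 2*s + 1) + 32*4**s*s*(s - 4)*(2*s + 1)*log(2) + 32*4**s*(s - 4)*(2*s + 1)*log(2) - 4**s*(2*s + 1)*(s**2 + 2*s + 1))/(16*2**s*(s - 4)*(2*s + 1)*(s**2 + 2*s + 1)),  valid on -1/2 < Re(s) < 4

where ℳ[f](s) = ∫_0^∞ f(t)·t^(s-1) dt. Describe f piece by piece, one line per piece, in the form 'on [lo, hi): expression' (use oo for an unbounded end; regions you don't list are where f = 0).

cuts at 3/2, 2: linearity sums the 3 kernel integrals
segment [0, 3/2) carries sqrt(t); integrate it
segment [3/2, 2) carries t*log(t); integrate it
segment [2, ∞) carries t**(-4); integrate it

on [0, 3/2): sqrt(t)
on [3/2, 2): t*log(t)
on [2, oo): t**(-4)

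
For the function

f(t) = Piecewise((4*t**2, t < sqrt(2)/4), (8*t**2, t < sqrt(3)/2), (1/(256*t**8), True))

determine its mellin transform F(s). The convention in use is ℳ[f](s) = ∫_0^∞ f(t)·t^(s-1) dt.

(sqrt(2)/4)**s*(972*6**(s/2)*(s - 8) - 2*6**(s/2)*(s + 2) - 81*s + 648)/(162*(s - 8)*(s + 2))
  -2 < Re(s) < 8

reversing the common scale on t: t**2 on [0, sqrt(2)/2); 2*t**2 on [sqrt(2)/2, sqrt(3)); t**(-8) on [sqrt(3), ∞)
back out the power substitution: t on [0, 1/2); 2*t on [1/2, 3); t**(-4) on [3, ∞)
along the cuts sqrt(2)/4, sqrt(3)/2, ℳ[f](s) splits into 3 integrals
on [0, sqrt(2)/4): add ∫ 4*t**2·t^(s-1) dt
segment sqrt(2)/4 to sqrt(3)/2 holds 8*t**2; add its integral
segment [sqrt(3)/2, ∞) carries 1/(256*t**8); integrate it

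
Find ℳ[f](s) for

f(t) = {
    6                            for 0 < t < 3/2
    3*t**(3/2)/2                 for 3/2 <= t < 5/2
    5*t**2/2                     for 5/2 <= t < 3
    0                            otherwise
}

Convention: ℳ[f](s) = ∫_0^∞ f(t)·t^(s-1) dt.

(48*3**s*(s + 2)*(2*s + 3) + s*(-18*sqrt(2)*3**(s + 1/2)*(s + 2) - 125*5**s*(2*s + 3) + 30*sqrt(2)*5**(s + 1/2)*(s + 2) + 180*6**s*(2*s + 3)))/(8*2**s*s*(s + 2)*(2*s + 3))
  Re(s) > 0

treat the 3 regions marked off by 3/2, 5/2 separately and sum
on [0, 3/2) integrate f = 6 against the kernel
the [3/2, 5/2) slice contributes ∫ 3*t**(3/2)/2·t^(s-1) dt
segment 5/2 to 3 holds 5*t**2/2; add its integral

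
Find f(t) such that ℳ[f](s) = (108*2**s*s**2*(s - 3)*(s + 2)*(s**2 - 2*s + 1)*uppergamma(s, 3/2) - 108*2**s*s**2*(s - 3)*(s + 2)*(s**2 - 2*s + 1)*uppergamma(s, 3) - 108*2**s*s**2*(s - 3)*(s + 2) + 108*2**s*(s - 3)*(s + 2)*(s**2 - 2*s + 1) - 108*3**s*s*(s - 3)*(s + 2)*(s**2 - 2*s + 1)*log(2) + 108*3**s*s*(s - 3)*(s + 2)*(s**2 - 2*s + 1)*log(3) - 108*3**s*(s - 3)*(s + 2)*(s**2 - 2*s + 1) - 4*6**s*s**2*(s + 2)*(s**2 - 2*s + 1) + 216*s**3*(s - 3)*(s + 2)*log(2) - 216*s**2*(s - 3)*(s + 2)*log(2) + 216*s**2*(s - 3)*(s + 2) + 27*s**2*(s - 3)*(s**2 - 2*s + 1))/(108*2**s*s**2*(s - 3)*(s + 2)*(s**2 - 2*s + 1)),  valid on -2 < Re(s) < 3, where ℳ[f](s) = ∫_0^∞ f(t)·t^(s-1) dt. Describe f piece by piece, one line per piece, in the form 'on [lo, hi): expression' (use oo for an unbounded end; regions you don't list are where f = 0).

decompose at 1/2, 1, 3/2, 3; ℳ[f](s) sums the 5 pieces' integrals
over [0, 1/2), the kernel integral of t**2 enters the sum
for t in [1/2, 1): the term is ∫ log(t)/t·t^(s-1)
over [1, 3/2), the kernel integral of log(t) enters the sum
on [3/2, 3): add ∫ exp(-t)·t^(s-1) dt
∫ over [3, ∞) of t**(-3)·t^(s-1) joins the sum

on [0, 1/2): t**2
on [1/2, 1): log(t)/t
on [1, 3/2): log(t)
on [3/2, 3): exp(-t)
on [3, oo): t**(-3)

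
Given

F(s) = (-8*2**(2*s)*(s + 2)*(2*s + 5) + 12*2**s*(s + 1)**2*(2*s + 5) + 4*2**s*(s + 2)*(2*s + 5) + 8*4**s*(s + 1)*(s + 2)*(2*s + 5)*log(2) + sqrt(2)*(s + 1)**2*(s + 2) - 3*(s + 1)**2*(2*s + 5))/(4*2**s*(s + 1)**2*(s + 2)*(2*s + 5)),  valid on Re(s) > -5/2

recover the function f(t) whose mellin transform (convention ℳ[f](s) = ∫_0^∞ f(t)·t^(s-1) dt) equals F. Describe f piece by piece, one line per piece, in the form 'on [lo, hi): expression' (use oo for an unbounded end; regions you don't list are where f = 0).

on [0, 1/2): t**(5/2)
on [1/2, 1): 3*t**2
on [1, 2): t*log(t)

undo the power substitution: t**5 on [0, sqrt(2)/2); 3*t**4 on [sqrt(2)/2, 1); t**2*log(t**2) on [1, sqrt(2))
the shared t-power comes off first: t**3 on [0, sqrt(2)/2); 3*t**2 on [sqrt(2)/2, 1); log(t**2) on [1, sqrt(2))
strip the power substitution: t**(3/2) on [0, 1/2); 3*t on [1/2, 1); log(t) on [1, 2)
summing 3 kernel integrals split by 1/2, 1 yields ℳ[f](s)
segment [0, 1/2) carries t**(5/2); integrate it
∫ over [1/2, 1) of 3*t**2·t^(s-1) joins the sum
on [1, 2) integrate f = t*log(t) against the kernel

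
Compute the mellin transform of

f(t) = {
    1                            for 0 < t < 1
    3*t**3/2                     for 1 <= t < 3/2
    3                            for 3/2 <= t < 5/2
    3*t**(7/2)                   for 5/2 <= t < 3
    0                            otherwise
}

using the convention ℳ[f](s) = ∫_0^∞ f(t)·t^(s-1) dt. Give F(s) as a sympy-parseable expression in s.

linearity at 1, 3/2, 5/2 turns ℳ[f](s) into 4 summed integrals
on [0, 1) integrate f = 1 against the kernel
over [1, 3/2), the kernel integral of 3*t**3/2 enters the sum
segment 3/2 to 5/2 holds 3; add its integral
piece [5/2, 3): integrate 3*t**(7/2) against the kernel

(12*3**(s + 7/2)*s*(s + 3) - 6*(3/2)**s*(s + 3)*(2*s + 7) + 3*(3/2)**(s + 3)*s*(2*s + 7) + 6*(5/2)**s*(s + 3)*(2*s + 7) - 12*(5/2)**(s + 7/2)*s*(s + 3) - 3*s*(2*s + 7) + 2*(s + 3)*(2*s + 7))/(2*s*(s + 3)*(2*s + 7))
  Re(s) > 0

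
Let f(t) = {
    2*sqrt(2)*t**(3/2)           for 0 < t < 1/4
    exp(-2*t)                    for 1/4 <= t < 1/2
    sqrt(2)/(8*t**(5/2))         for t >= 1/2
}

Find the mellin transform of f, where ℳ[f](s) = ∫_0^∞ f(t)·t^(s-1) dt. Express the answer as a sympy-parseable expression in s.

(2*2**s*(2*s - 5)*(2*s + 3)*uppergamma(s, 1/2) - 2*2**s*(2*s - 5)*(2*s + 3)*uppergamma(s, 1) - 4*2**s*(2*s + 3) + sqrt(2)*(2*s - 5))/(2*2**(2*s)*(2*s - 5)*(2*s + 3))
  -3/2 < Re(s) < 5/2

back out the common scale on t: t**(3/2) on [0, 1/2); exp(-t) on [1/2, 1); t**(-5/2) on [1, ∞)
f breaks at 1/4, 1/2 into 3 integrals to sum
over [0, 1/4), the kernel integral of 2*sqrt(2)*t**(3/2) enters the sum
segment [1/4, 1/2) carries exp(-2*t); integrate it
segment 1/2 to ∞ holds sqrt(2)/(8*t**(5/2)); add its integral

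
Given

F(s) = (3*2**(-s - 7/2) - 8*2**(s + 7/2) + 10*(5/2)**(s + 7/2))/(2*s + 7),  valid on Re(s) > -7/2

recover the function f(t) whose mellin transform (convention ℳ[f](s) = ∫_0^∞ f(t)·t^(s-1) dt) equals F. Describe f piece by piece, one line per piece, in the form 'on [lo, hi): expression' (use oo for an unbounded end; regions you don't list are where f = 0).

on [0, 1/2): 5*t**(7/2)/2
on [1/2, 2): t**(7/2)
on [2, 5/2): 5*t**(7/2)

cuts at 1/2, 2: linearity sums the 3 kernel integrals
between 0 and 1/2 the integrand is 5*t**(7/2)/2·t^(s-1)
on [1/2, 2): add ∫ t**(7/2)·t^(s-1) dt
[2, 5/2) adds the kernel integral of 5*t**(7/2)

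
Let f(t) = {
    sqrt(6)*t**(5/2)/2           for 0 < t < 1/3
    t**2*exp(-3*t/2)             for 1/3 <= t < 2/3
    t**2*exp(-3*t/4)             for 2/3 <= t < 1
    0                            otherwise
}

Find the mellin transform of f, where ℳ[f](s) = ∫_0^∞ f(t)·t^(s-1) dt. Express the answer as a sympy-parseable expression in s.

(16*2**(2*s)*(2*s + 5)*uppergamma(s + 2, 1/2) - 16*2**(2*s)*(2*s + 5)*uppergamma(s + 2, 3/4) + 4*2**s*(2*s + 5)*uppergamma(s + 2, 1/2) - 4*2**s*(2*s + 5)*uppergamma(s + 2, 1) + sqrt(2))/(9*3**s*(2*s + 5))
  Re(s) > -5/2

remove the shared t-power first: sqrt(6)*sqrt(t)/2 on [0, 1/3); exp(-3*t/2) on [1/3, 2/3); exp(-3*t/4) on [2/3, 1)
remove the common scale on t first: sqrt(t) on [0, 1/2); exp(-t) on [1/2, 1); exp(-t/2) on [1, 3/2)
f breaks at 1/3, 2/3 into 3 integrals to sum
piece [0, 1/3): integrate sqrt(6)*t**(5/2)/2 against the kernel
for t in [1/3, 2/3): the term is ∫ t**2*exp(-3*t/2)·t^(s-1)
segment [2/3, 1) carries t**2*exp(-3*t/4); integrate it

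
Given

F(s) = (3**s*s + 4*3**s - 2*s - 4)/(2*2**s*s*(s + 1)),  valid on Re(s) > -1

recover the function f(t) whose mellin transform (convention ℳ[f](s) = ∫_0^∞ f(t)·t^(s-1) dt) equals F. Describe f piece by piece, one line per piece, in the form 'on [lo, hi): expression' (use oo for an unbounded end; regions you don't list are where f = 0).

on [0, 1/2): t
on [1/2, 3/2): 2 - t

treat the 2 regions marked off by 1/2 separately and sum
segment 0 to 1/2 holds t; add its integral
on [1/2, 3/2): add ∫ (2 - t)·t^(s-1) dt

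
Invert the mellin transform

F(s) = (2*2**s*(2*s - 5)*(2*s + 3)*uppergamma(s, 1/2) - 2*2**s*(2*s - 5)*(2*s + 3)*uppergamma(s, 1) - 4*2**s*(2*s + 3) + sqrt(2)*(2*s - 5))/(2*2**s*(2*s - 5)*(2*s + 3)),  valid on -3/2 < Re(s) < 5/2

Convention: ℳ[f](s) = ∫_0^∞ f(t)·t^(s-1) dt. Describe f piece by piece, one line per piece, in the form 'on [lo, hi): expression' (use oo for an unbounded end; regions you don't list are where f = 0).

on [0, 1/2): t**(3/2)
on [1/2, 1): exp(-t)
on [1, oo): t**(-5/2)

summing 3 kernel integrals split by 1/2, 1 yields ℳ[f](s)
[0, 1/2) adds the kernel integral of t**(3/2)
between 1/2 and 1 the integrand is exp(-t)·t^(s-1)
segment 1 to ∞ holds t**(-5/2); add its integral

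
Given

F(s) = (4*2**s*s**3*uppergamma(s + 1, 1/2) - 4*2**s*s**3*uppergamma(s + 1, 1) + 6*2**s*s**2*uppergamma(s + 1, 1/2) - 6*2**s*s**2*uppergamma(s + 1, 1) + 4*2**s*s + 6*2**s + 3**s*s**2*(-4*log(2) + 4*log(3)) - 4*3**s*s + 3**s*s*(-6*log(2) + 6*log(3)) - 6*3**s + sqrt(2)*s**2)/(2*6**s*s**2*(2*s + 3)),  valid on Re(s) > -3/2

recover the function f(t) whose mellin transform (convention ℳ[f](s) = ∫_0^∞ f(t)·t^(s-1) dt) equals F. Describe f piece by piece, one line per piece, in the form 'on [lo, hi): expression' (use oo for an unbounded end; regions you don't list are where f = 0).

on [0, 1/6): 3*sqrt(3)*t**(3/2)
on [1/6, 1/3): 3*t*exp(-3*t)
on [1/3, 1/2): log(3*t)

invert the common scale on t to get t**(3/2) on [0, 1/2); t*exp(-t) on [1/2, 1); log(t) on [1, 3/2)
undo the shared t-power: sqrt(t) on [0, 1/2); exp(-t) on [1/2, 1); log(t)/t on [1, 3/2)
integrate the 3 segments split at 1/6, 1/3, then add the results
between 0 and 1/6 the integrand is 3*sqrt(3)*t**(3/2)·t^(s-1)
piece [1/6, 1/3): integrate 3*t*exp(-3*t) against the kernel
on [1/3, 1/2) integrate f = log(3*t) against the kernel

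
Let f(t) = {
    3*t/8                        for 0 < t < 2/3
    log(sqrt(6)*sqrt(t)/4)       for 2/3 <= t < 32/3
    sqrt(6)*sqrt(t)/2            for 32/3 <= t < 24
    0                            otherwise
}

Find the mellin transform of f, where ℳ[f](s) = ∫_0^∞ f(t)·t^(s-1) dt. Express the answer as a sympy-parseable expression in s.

peel off the common scale on t: t/4 on [0, 1); log(sqrt(t)/2) on [1, 16); sqrt(t) on [16, 36)
the power substitution comes off first: t**2/4 on [0, 1); log(t/2) on [1, 4); t on [4, 6)
remove the common scale on t first: t**2 on [0, 1/2); log(t) on [1/2, 2); 2*t on [2, 3)
slice at 2/3, 32/3, transform all 3 pieces, and sum them
the [0, 2/3) slice contributes ∫ 3*t/8·t^(s-1) dt
[2/3, 32/3) adds the kernel integral of log(sqrt(6)*sqrt(t)/4)
on [32/3, 24): add ∫ sqrt(6)*sqrt(t)/2·t^(s-1) dt

2**s*(4*16**s*s*(s + 1)*(2*s + 1)*log(2) - 32*2**(4*s)*s**2*(s + 1) - 2*2**(4*s)*(s + 1)*(2*s + 1) + 48*6**(2*s)*s**2*(s + 1) + s**2*(2*s + 1) + 4*s*(s + 1)*(2*s + 1)*log(2) + 2*(s + 1)*(2*s + 1))/(4*3**s*s**2*(s + 1)*(2*s + 1))
  Re(s) > -1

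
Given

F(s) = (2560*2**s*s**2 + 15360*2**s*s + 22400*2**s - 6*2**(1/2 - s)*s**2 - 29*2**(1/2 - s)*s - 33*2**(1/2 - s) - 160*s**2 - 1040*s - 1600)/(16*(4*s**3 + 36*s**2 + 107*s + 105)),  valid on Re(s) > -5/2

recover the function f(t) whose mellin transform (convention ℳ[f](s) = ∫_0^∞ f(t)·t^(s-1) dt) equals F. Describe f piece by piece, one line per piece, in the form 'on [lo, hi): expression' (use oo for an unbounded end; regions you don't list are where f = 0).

linearity at 1/2, 1 turns ℳ[f](s) into 3 summed integrals
piece [0, 1/2): integrate t**(5/2)/2 against the kernel
for t in [1/2, 1): the term is ∫ 5*t**(7/2)/2·t^(s-1)
on [1, 2): add ∫ 5*t**3·t^(s-1) dt

on [0, 1/2): t**(5/2)/2
on [1/2, 1): 5*t**(7/2)/2
on [1, 2): 5*t**3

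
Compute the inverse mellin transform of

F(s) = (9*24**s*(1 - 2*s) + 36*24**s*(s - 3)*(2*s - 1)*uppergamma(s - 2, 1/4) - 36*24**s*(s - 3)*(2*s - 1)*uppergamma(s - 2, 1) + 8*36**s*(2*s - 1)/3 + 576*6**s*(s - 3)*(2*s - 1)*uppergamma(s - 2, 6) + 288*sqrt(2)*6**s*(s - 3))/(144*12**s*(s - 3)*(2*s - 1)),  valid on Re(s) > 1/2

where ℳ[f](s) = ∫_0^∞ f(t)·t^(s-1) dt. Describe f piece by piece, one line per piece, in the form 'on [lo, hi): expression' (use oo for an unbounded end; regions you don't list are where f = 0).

on [0, 1/2): 1/sqrt(t)
on [1/2, 2): exp(-t/2)/t**2
on [2, 3): 1/(2*t**3)
on [3, oo): exp(-2*t)/t**2

reversing the shared t-power: sqrt(t) on [0, 1/2); exp(-t/2)/t on [1/2, 2); 1/(2*t**2) on [2, 3); …
reversing the shared t-power: t**(3/2) on [0, 1/2); exp(-t/2) on [1/2, 2); 1/(2*t) on [2, 3); …
treat the 4 regions marked off by 1/2, 2, 3 separately and sum
∫ over [0, 1/2) of 1/sqrt(t)·t^(s-1) joins the sum
[1/2, 2) adds the kernel integral of exp(-t/2)/t**2
∫ over [2, 3) of 1/(2*t**3)·t^(s-1) joins the sum
[3, ∞) adds the kernel integral of exp(-2*t)/t**2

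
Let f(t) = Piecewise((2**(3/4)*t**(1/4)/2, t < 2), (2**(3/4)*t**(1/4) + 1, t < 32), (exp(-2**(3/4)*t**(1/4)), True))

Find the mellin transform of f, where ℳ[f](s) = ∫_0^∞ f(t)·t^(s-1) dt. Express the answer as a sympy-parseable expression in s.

(20*2**(12*s)*s - 8*2**(8*s)*s + 4*2**(4*s)*s*(4*s + 1)*uppergamma(4*s, 4) - 256**s + 4096**s)/(128**s*s*(4*s + 1))
  Re(s) > -1/4

peel off the common scale on t: t**(1/4) on [0, 1); 2*t**(1/4) + 1 on [1, 16); exp(-2*t**(1/4)) on [16, ∞)
undo the power substitution: sqrt(t) on [0, 1); 2*sqrt(t) + 1 on [1, 4); exp(-2*sqrt(t)) on [4, ∞)
undo the power substitution: t on [0, 1); 2*t + 1 on [1, 2); exp(-2*t) on [2, ∞)
cuts at 2, 32: linearity sums the 3 kernel integrals
on [0, 2): add ∫ 2**(3/4)*t**(1/4)/2·t^(s-1) dt
segment 2 to 32 holds (2**(3/4)*t**(1/4) + 1); add its integral
the [32, ∞) slice contributes ∫ exp(-2**(3/4)*t**(1/4))·t^(s-1) dt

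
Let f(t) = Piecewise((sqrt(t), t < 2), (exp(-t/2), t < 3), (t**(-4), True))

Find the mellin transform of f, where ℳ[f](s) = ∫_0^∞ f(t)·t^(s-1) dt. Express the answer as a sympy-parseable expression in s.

decompose at 2, 3; ℳ[f](s) sums the 3 pieces' integrals
piece [0, 2): integrate sqrt(t) against the kernel
piece [2, 3): integrate exp(-t/2) against the kernel
[3, ∞) adds the kernel integral of t**(-4)

(2**s*(s - 4)*(2*s + 1)*uppergamma(s, 1) - 2**s*(s - 4)*(2*s + 1)*uppergamma(s, 3/2) + 2*2**(s + 1/2)*(s - 4) - 3**s*(2*s + 1)/81)/((s - 4)*(2*s + 1))
  -1/2 < Re(s) < 4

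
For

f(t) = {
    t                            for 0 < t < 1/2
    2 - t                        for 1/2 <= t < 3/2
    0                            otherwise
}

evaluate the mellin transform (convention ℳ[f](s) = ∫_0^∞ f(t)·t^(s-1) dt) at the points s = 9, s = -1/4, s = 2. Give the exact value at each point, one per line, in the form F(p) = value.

F(9) = 255857/92160
F(-1/4) = 2*2**(1/4)*(14 - 5*3**(3/4))/3
F(2) = 23/24

integrate the 2 segments split at 1/2, then add the results
on [0, 1/2) integrate f = t against the kernel
on [1/2, 3/2) integrate f = (2 - t) against the kernel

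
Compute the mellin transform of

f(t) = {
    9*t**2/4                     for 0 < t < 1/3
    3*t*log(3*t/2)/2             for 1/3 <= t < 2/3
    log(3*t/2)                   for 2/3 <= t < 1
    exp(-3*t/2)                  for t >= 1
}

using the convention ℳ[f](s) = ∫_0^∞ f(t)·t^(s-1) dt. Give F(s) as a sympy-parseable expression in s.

undo the common scale on t: t**2 on [0, 1/2); t*log(t) on [1/2, 1); log(t) on [1, 3/2); …
f breaks at 1/3, 2/3, 1 into 4 integrals to sum
the [0, 1/3) slice contributes ∫ 9*t**2/4·t^(s-1) dt
on [1/3, 2/3): add ∫ 3*t*log(3*t/2)/2·t^(s-1) dt
on [2/3, 1) integrate f = log(3*t/2) against the kernel
for t in [1, ∞): the term is ∫ exp(-3*t/2)·t^(s-1)

(4*2**s*s**2*(s + 2)*(s**2 + 2*s + 1)*uppergamma(s, 3/2) - 4*2**s*s**2*(s + 2) + 4*2**s*(s + 2)*(s**2 + 2*s + 1) + 3**s*s*(s + 2)*(-4*log(2) + 4*log(3))*(s**2 + 2*s + 1) - 4*3**s*(s + 2)*(s**2 + 2*s + 1) + s**3*(s + 2)*log(4) + s**2*(s + 2)*log(4) + 2*s**2*(s + 2) + s**2*(s**2 + 2*s + 1))/(4*3**s*s**2*(s + 2)*(s**2 + 2*s + 1))
  Re(s) > -2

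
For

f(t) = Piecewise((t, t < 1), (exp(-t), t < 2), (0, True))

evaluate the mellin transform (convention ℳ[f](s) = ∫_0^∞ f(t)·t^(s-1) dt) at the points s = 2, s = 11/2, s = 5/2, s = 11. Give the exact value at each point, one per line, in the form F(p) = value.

F(2) = -3*exp(-2) + 1/3 + 2*exp(-1)
F(11/2) = (-105170*sqrt(2) + (-12285*sqrt(pi)*erfc(sqrt(2)) + 64 + 12285*sqrt(pi)*erfc(1))*exp(2) + 49790*E)*exp(-2)/416
F(5/2) = (-98*sqrt(2) + (-21*sqrt(pi)*erfc(sqrt(2)) + 21*sqrt(pi)*erfc(1) + 8)*exp(2) + 70*E)*exp(-2)/28
F(11) = -26813184*exp(-2) + 1/12 + 9864101*exp(-1)

linearity at 1 turns ℳ[f](s) into 2 summed integrals
on [0, 1): add ∫ t·t^(s-1) dt
between 1 and 2 the integrand is exp(-t)·t^(s-1)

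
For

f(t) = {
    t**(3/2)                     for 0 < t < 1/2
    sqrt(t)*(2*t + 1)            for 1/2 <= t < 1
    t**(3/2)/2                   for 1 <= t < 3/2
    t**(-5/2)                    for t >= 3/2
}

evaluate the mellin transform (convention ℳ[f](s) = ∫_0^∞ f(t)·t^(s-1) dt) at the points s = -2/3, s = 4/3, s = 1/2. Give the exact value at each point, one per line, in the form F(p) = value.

peel off the shared t-power: t on [0, 1/2); 2*t + 1 on [1/2, 1); t/2 on [1, 3/2); …
summing 4 kernel integrals split by 1/2, 1, 3/2 yields ℳ[f](s)
piece [0, 1/2): integrate t**(3/2) against the kernel
on [1/2, 1) integrate f = sqrt(t)*(2*t + 1) against the kernel
on [1, 3/2): add ∫ t**(3/2)/2·t^(s-1) dt
over [3/2, ∞), the kernel integral of t**(-5/2) enters the sum

F(-2/3) = 2**(1/6)*(-10773*2**(5/6) + 1699*3**(5/6) + 27702)/5130
F(4/3) = 2**(1/6)*(-5670 + 16884*2**(5/6) + 12221*3**(5/6))/31416
F(1/2) = 275/144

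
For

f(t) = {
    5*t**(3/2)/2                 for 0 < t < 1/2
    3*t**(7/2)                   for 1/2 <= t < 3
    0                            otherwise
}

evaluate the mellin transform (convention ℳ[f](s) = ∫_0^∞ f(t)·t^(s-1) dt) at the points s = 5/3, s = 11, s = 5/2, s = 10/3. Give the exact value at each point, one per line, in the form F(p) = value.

integrate the 2 segments split at 1/2, then add the results
on [0, 1/2): add ∫ 5*t**(3/2)/2·t^(s-1) dt
between 1/2 and 3 the integrand is 3*t**(7/2)·t^(s-1)

F(5/3) = 759*2**(5/6)/18848 + 4374*3**(1/6)/31
F(11) = 43*sqrt(2)/2375680 + 28697814*sqrt(3)/29
F(5/2) = 11665/32
F(10/3) = 969*2**(1/6)/76096 + 13122*3**(5/6)/41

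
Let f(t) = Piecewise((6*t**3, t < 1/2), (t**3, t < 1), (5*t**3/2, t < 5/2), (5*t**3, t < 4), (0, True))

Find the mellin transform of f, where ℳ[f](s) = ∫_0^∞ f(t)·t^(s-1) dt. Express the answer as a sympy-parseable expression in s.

(5120*2**(3*s) - 24*2**s - 625*5**s + 10)/(16*2**s*(s + 3))
  Re(s) > -3

slice at 1/2, 1, 5/2, transform all 4 pieces, and sum them
between 0 and 1/2 the integrand is 6*t**3·t^(s-1)
the [1/2, 1) slice contributes ∫ t**3·t^(s-1) dt
[1, 5/2) adds the kernel integral of 5*t**3/2
[5/2, 4) adds the kernel integral of 5*t**3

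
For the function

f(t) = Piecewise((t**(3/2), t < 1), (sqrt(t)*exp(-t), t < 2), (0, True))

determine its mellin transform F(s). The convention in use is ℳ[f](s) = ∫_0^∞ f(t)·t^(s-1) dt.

((2*s + 3)*uppergamma(s + 1/2, 1) - (2*s + 3)*uppergamma(s + 1/2, 2) + 2)/(2*s + 3)
  Re(s) > -3/2

peel off the shared t-power: t on [0, 1); exp(-t) on [1, 2)
summing 2 kernel integrals split by 1 yields ℳ[f](s)
segment [0, 1) carries t**(3/2); integrate it
segment 1 to 2 holds sqrt(t)*exp(-t); add its integral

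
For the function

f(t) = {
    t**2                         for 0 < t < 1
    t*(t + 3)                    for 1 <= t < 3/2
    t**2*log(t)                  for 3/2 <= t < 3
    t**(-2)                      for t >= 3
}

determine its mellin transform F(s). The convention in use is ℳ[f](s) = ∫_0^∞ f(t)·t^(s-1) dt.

2**(-s - 1)*(-162*2**(s + 1)*(s - 2)*(s + 1)*(2*s + (s + 1)**2 + 3) - 162*2**(s + 1)*(s - 2)*(2*s + (s + 1)**2 + 3) - 81*3**(s + 1)*(s - 2)*(s + 1)**2*(s + 2)*log(3) + 81*3**(s + 1)*(s - 2)*(s + 1)**2*(s + 2)*log(2) - 81*3**(s + 1)*(s - 2)*(s + 1)*(s + 2)*log(3) + 81*3**(s + 1)*(s - 2)*(s + 1)*(s + 2)*log(2) + 81*3**(s + 1)*(s - 2)*(s + 1)*(s + 2) + 243*3**(s + 1)*(s - 2)*(s + 1)*(2*s + (s + 1)**2 + 3) + 162*3**(s + 1)*(s - 2)*(2*s + (s + 1)**2 + 3) + 162*6**(s + 1)*(s - 2)*(s + 1)**2*(s + 2)*log(3) - 162*6**(s + 1)*(s - 2)*(s + 1)*(s + 2) + 162*6**(s + 1)*(s - 2)*(s + 1)*(s + 2)*log(3) - 2*6**(s + 1)*(s + 1)*(s + 2)*(2*s + (s + 1)**2 + 3))/(54*(s - 2)*(s + 1)*(s + 2)*(2*s + (s + 1)**2 + 3))
  -2 < Re(s) < 2

remove the shared t-power first: t on [0, 1); t + 3 on [1, 3/2); t*log(t) on [3/2, 3); …
linearity at 1, 3/2, 3 turns ℳ[f](s) into 4 summed integrals
segment [0, 1) carries t**2; integrate it
over [1, 3/2), the kernel integral of t*(t + 3) enters the sum
the [3/2, 3) slice contributes ∫ t**2*log(t)·t^(s-1) dt
for t in [3, ∞): the term is ∫ t**(-2)·t^(s-1)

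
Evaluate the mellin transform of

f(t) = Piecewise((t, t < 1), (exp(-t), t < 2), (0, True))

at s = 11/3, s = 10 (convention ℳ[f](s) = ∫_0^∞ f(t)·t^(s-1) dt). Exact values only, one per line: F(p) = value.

F(11/3) = -uppergamma(11/3, 2) + 3/14 + uppergamma(11/3, 1)
F(10) = -2681216*exp(-2) + 1/11 + 986410*exp(-1)

breakpoints 1: one integral from each of the 2 segments
[0, 1) adds the kernel integral of t
piece [1, 2): integrate exp(-t) against the kernel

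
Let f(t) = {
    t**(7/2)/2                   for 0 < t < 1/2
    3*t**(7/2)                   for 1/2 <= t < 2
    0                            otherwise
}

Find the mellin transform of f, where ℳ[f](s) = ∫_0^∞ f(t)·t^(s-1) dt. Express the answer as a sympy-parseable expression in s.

(-5*2**(-s - 7/2) + 6*2**(s + 7/2))/(2*s + 7)
  Re(s) > -7/2

treat the 2 regions marked off by 1/2 separately and sum
segment 0 to 1/2 holds t**(7/2)/2; add its integral
on [1/2, 2): add ∫ 3*t**(7/2)·t^(s-1) dt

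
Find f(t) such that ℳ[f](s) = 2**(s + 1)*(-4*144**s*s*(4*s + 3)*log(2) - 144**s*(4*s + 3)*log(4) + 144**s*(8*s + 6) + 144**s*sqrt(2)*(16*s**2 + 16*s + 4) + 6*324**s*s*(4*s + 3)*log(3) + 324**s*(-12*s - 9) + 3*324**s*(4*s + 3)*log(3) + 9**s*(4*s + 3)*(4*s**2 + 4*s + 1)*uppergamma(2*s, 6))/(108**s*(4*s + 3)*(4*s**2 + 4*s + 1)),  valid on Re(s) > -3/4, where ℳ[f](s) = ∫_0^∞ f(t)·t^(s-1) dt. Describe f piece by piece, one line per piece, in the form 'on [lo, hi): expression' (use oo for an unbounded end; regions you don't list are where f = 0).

on [0, 8/3): 2**(1/4)*3**(3/4)*t**(3/4)/2
on [8/3, 6): sqrt(6)*sqrt(t)*log(sqrt(6)*sqrt(t)/2)/2
on [6, oo): exp(-sqrt(6)*sqrt(t))

invert the common scale on t to get t**(3/4) on [0, 4); sqrt(t)*log(sqrt(t)) on [4, 9); exp(-2*sqrt(t)) on [9, ∞)
undo the power substitution: t**(3/2) on [0, 2); t*log(t) on [2, 3); exp(-2*t) on [3, ∞)
f breaks at 8/3, 6 into 3 integrals to sum
on [0, 8/3): add ∫ 2**(1/4)*3**(3/4)*t**(3/4)/2·t^(s-1) dt
for t in [8/3, 6): the term is ∫ sqrt(6)*sqrt(t)*log(sqrt(6)*sqrt(t)/2)/2·t^(s-1)
over [6, ∞), the kernel integral of exp(-sqrt(6)*sqrt(t)) enters the sum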